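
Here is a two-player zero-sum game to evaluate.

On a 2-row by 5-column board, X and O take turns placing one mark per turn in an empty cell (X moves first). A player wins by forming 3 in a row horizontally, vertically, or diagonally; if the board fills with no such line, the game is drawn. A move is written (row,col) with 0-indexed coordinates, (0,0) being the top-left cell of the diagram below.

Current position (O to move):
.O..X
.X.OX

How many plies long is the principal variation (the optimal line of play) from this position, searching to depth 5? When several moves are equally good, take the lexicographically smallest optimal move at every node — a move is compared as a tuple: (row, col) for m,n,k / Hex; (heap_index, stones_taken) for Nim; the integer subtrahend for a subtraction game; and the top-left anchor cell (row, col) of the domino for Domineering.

p1 O@[.O..X/.X.OX]: (0,0)[OO..X/.X.OX]+0 (0,2)[.OO.X/.X.OX]+1* (0,3)[.O.OX/.X.OX]+0 (1,0)[.O..X/OX.OX]+0 (1,2)[.O..X/.XOOX]+0
p2 X@[.OO.X/.X.OX]: (0,0)[XOO.X/.X.OX]-1* (0,3)[.OOXX/.X.OX]-1 (1,0)[.OO.X/XX.OX]-1 (1,2)[.OO.X/.XXOX]-1
p3 O@[XOO.X/.X.OX]: (0,3)[XOOOX/.X.OX]+1* (1,0)[XOO.X/OX.OX]+0 (1,2)[XOO.X/.XOOX]+0
p4 X@[XOOOX/.X.OX] terminal -1; root [.O..X/.X.OX] d5

PV length from [.O..X/.X.OX]: 3 plies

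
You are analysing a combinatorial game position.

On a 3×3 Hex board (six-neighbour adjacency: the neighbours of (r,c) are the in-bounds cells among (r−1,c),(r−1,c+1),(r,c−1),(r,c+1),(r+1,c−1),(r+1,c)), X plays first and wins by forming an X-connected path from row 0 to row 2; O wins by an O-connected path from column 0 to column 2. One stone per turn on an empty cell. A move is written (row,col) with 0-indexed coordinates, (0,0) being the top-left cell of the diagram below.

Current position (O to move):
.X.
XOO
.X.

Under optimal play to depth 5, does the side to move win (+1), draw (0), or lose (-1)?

value(.X./XOO/.X., O) = +1

p1 O@[.X./XOO/.X.]: (0,0)[OX./XOO/.X.]-1 (0,2)[.XO/XOO/.X.]-1 (2,0)[.X./XOO/OX.]+1* (2,2)[.X./XOO/.XO]-1
p2 X@[.X./XOO/OX.] terminal -1; root [.X./XOO/.X.] d5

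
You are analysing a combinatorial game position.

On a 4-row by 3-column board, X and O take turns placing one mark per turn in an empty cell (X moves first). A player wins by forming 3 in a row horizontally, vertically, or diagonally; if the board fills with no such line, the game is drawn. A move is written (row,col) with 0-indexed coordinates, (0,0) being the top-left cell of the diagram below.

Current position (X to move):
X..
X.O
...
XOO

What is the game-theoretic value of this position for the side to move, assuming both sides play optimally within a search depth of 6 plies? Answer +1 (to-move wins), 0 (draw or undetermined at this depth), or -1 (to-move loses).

value(X../X.O/.../XOO, X) = +1

[X../X.O/.../XOO] X move#1: (0,1):-1/XX./X.O/.../XOO, (0,2):-1/X.X/X.O/.../XOO, (1,1):-1/X../XXO/.../XOO, (2,0):+1/X../X.O/X../XOO*, (2,1):-1/X../X.O/.X./XOO, (2,2):+1/X../X.O/..X/XOO
[X../X.O/X../XOO] end (terminal -1, O#2); searched X../X.O/.../XOO to 6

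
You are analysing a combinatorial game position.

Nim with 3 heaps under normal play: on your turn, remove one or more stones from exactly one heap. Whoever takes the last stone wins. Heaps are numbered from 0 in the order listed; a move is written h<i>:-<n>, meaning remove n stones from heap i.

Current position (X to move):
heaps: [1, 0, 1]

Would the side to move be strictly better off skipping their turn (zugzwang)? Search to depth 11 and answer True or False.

zugzwang((1,0,1), X) = True

p1 X@[(1,0,1)]: h0:-1[(0,0,1)]-1* h2:-1[(1,0,0)]-1
p2 O@[(0,0,1)]: h2:-1[(0,0,0)]+1*
p3 X@[(0,0,0)] terminal -1; root [(1,0,1)] d11
pass branch (O moves first from the same position):
  | p1 O@[(1,0,1)]: h0:-1[(0,0,1)]-1* h2:-1[(1,0,0)]-1
  | p2 X@[(0,0,1)]: h2:-1[(0,0,0)]+1*
  | p3 O@[(0,0,0)] terminal -1; root [(1,0,1)] d11
X moving scores -1; X passing scores +1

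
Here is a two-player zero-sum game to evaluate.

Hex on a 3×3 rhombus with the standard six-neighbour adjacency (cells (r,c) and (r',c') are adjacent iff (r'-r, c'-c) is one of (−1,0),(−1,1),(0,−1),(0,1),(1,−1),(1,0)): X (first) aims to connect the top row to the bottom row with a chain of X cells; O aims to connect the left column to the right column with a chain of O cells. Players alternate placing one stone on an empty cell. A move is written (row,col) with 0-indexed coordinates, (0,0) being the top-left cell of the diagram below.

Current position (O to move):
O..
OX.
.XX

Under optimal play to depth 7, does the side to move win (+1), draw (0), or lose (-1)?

ply 1, O at O../OX./.XX | (0,1)=-1→OO./OX./.XX*; (0,2)=-1→O.O/OX./.XX; (1,2)=-1→O../OXO/.XX; (2,0)=-1→O../OX./OXX
ply 2, X at OO./OX./.XX | (0,2)=+1→OOX/OX./.XX*; (1,2)=-1→OO./OXX/.XX; (2,0)=-1→OO./OX./XXX
ply 3: OOX/OX./.XX is terminal -1 (O); from O../OX./.XX depth 7

value(O../OX./.XX, O) = -1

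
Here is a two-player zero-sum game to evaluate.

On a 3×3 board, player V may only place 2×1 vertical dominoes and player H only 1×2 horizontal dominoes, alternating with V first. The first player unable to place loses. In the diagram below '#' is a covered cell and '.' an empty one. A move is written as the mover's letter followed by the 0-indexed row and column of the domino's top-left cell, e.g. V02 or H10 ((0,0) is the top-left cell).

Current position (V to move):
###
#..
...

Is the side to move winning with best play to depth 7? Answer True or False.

V winning at [###/#../...]: True

ply 1, V at ###/#../... | V11=+1→###/##./.#.*; V12=-1→###/#.#/..#
ply 2: ###/##./.#. is terminal -1 (H); from ###/#../... depth 7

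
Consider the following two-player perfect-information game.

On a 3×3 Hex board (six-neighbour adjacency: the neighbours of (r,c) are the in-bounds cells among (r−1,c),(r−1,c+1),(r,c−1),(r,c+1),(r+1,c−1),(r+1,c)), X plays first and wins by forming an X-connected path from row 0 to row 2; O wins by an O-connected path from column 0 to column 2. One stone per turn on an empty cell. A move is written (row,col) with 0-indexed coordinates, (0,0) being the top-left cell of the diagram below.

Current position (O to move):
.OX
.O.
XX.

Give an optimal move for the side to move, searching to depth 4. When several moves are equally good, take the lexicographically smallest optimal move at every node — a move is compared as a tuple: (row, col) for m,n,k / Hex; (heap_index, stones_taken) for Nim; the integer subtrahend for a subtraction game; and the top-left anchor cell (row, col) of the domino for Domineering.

O's best at [.OX/.O./XX.]: (1,2)

p1 O@[.OX/.O./XX.]: (0,0)[OOX/.O./XX.]-1 (1,0)[.OX/OO./XX.]-1 (1,2)[.OX/.OO/XX.]+1* (2,2)[.OX/.O./XXO]-1
p2 X@[.OX/.OO/XX.]: (0,0)[XOX/.OO/XX.]-1* (1,0)[.OX/XOO/XX.]-1 (2,2)[.OX/.OO/XXX]-1
p3 O@[XOX/.OO/XX.]: (1,0)[XOX/OOO/XX.]+1* (2,2)[XOX/.OO/XXO]-1
p4 X@[XOX/OOO/XX.] terminal -1; root [.OX/.O./XX.] d4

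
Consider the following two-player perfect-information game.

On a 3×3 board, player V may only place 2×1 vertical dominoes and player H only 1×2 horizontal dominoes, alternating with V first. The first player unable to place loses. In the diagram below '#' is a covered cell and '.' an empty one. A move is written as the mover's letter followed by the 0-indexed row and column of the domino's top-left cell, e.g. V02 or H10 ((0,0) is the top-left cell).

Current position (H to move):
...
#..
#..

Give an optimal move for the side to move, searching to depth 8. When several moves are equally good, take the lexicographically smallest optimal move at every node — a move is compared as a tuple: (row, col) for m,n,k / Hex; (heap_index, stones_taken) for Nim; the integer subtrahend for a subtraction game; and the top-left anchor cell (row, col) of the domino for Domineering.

H's best at [.../#../#..]: H11

[.../#../#..] H move#1: H00:-1/##./#../#.., H01:-1/.##/#../#.., H11:+1/.../###/#..*, H21:-1/.../#../###
[.../###/#..] end (terminal -1, V#2); searched .../#../#.. to 8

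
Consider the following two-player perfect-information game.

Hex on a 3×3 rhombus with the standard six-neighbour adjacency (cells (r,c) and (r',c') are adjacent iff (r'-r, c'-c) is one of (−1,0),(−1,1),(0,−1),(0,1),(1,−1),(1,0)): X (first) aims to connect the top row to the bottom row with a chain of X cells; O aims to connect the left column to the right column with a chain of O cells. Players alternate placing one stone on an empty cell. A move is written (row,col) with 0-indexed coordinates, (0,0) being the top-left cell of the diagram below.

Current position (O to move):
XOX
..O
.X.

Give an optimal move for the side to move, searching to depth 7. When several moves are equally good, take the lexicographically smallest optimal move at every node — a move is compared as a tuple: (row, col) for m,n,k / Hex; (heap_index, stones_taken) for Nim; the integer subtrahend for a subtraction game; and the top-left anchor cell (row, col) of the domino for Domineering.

p1 O@[XOX/..O/.X.]: (1,0)[XOX/O.O/.X.]-1 (1,1)[XOX/.OO/.X.]+1* (2,0)[XOX/..O/OX.]-1 (2,2)[XOX/..O/.XO]-1
p2 X@[XOX/.OO/.X.]: (1,0)[XOX/XOO/.X.]-1* (2,0)[XOX/.OO/XX.]-1 (2,2)[XOX/.OO/.XX]-1
p3 O@[XOX/XOO/.X.]: (2,0)[XOX/XOO/OX.]+1* (2,2)[XOX/XOO/.XO]-1
p4 X@[XOX/XOO/OX.] terminal -1; root [XOX/..O/.X.] d7

O's best at [XOX/..O/.X.]: (1,1)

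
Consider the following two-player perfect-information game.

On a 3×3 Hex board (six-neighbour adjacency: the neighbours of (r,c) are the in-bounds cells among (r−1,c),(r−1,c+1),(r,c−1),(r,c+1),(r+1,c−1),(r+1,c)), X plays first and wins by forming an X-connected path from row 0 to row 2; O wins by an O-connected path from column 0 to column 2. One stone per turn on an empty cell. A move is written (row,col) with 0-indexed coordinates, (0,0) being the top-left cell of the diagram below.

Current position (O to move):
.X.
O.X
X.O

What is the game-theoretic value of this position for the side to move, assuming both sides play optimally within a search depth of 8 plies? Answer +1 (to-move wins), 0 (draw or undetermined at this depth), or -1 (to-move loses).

value(.X./O.X/X.O, O) = +1

ply 1, O at .X./O.X/X.O | (0,0)=-1→OX./O.X/X.O; (0,2)=-1→.XO/O.X/X.O; (1,1)=+1→.X./OOX/X.O*; (2,1)=-1→.X./O.X/XOO
ply 2, X at .X./OOX/X.O | (0,0)=-1→XX./OOX/X.O*; (0,2)=-1→.XX/OOX/X.O; (2,1)=-1→.X./OOX/XXO
ply 3, O at XX./OOX/X.O | (0,2)=+1→XXO/OOX/X.O*; (2,1)=+1→XX./OOX/XOO
ply 4: XXO/OOX/X.O is terminal -1 (X); from .X./O.X/X.O depth 8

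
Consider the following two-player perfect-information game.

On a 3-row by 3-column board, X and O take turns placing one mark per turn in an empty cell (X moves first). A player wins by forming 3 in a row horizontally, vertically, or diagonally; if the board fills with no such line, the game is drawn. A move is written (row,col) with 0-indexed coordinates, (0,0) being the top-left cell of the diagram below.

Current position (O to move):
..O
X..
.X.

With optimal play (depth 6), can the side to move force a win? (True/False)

O winning at [..O/X../.X.]: True

ply 1, O at ..O/X../.X. | (0,0)=+1→O.O/X../.X.*; (0,1)=-1→.OO/X../.X.; (1,1)=-1→..O/XO./.X.; (1,2)=-1→..O/X.O/.X.; (2,0)=-1→..O/X../OX.; (2,2)=+1→..O/X../.XO
ply 2, X at O.O/X../.X. | (0,1)=-1→OXO/X../.X.*; (1,1)=-1→O.O/XX./.X.; (1,2)=-1→O.O/X.X/.X.; (2,0)=-1→O.O/X../XX.; (2,2)=-1→O.O/X../.XX
ply 3, O at OXO/X../.X. | (1,1)=+1→OXO/XO./.X.*; (1,2)=-1→OXO/X.O/.X.; (2,0)=-1→OXO/X../OX.; (2,2)=-1→OXO/X../.XO
ply 4, X at OXO/XO./.X. | (1,2)=-1→OXO/XOX/.X.*; (2,0)=-1→OXO/XO./XX.; (2,2)=-1→OXO/XO./.XX
ply 5, O at OXO/XOX/.X. | (2,0)=+1→OXO/XOX/OX.*; (2,2)=+1→OXO/XOX/.XO
ply 6: OXO/XOX/OX. is terminal -1 (X); from ..O/X../.X. depth 6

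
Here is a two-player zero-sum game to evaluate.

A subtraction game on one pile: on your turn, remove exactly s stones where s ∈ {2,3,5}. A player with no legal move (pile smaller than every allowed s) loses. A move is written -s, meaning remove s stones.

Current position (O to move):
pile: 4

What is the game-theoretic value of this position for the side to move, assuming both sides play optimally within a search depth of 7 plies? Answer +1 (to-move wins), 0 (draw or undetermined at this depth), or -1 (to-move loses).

value(4, O) = +1

p1 O@[4]: -2[2]-1 -3[1]+1*
p2 X@[1] terminal -1; root [4] d7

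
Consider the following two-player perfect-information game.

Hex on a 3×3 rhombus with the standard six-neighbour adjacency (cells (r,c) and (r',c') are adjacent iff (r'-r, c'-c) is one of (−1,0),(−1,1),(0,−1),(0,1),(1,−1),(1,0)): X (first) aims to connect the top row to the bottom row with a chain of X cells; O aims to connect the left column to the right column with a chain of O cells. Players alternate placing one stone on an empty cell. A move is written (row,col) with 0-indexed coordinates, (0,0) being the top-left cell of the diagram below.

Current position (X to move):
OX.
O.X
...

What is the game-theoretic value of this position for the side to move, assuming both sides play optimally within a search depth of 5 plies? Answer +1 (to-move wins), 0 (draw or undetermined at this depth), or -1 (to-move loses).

value(OX./O.X/..., X) = +1

p1 X@[OX./O.X/...]: (0,2)[OXX/O.X/...]+1* (1,1)[OX./OXX/...]+1 (2,0)[OX./O.X/X..]+1 (2,1)[OX./O.X/.X.]+1 (2,2)[OX./O.X/..X]+1
p2 O@[OXX/O.X/...]: (1,1)[OXX/OOX/...]-1* (2,0)[OXX/O.X/O..]-1 (2,1)[OXX/O.X/.O.]-1 (2,2)[OXX/O.X/..O]-1
p3 X@[OXX/OOX/...]: (2,0)[OXX/OOX/X..]+1* (2,1)[OXX/OOX/.X.]+1 (2,2)[OXX/OOX/..X]+1
p4 O@[OXX/OOX/X..]: (2,1)[OXX/OOX/XO.]-1* (2,2)[OXX/OOX/X.O]-1
p5 X@[OXX/OOX/XO.]: (2,2)[OXX/OOX/XOX]+1*
p6 O@[OXX/OOX/XOX] terminal -1; root [OX./O.X/...] d5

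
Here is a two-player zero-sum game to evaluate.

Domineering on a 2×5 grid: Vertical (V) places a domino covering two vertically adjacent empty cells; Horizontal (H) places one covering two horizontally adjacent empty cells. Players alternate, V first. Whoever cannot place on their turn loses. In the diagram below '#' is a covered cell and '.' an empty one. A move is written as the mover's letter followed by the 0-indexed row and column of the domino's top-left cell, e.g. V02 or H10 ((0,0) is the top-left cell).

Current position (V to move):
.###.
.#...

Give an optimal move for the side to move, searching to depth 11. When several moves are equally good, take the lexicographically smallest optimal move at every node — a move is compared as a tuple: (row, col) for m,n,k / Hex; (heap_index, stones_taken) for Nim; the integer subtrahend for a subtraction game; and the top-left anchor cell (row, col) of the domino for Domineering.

[.###./.#...] V move#1: V00:-1/####./##..., V04:+1/.####/.#..#*
[.####/.#..#] H move#2: H12:-1/.####/.####*
[.####/.####] V move#3: V00:+1/#####/#####*
[#####/#####] end (terminal -1, H#4); searched .###./.#... to 11

V's best at [.###./.#...]: V04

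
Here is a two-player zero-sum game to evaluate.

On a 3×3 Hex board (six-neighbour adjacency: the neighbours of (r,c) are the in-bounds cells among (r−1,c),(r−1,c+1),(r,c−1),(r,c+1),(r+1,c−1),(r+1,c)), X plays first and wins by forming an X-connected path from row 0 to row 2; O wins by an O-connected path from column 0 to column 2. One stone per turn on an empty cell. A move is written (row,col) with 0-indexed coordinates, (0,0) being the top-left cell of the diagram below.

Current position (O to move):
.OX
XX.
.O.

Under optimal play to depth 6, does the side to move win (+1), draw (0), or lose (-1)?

value(.OX/XX./.O., O) = +1

[.OX/XX./.O.] O move#1: (0,0):-1/OOX/XX./.O., (1,2):-1/.OX/XXO/.O., (2,0):+1/.OX/XX./OO.*, (2,2):-1/.OX/XX./.OO
[.OX/XX./OO.] X move#2: (0,0):-1/XOX/XX./OO.*, (1,2):-1/.OX/XXX/OO., (2,2):-1/.OX/XX./OOX
[XOX/XX./OO.] O move#3: (1,2):+1/XOX/XXO/OO.*, (2,2):+1/XOX/XX./OOO
[XOX/XXO/OO.] end (terminal -1, X#4); searched .OX/XX./.O. to 6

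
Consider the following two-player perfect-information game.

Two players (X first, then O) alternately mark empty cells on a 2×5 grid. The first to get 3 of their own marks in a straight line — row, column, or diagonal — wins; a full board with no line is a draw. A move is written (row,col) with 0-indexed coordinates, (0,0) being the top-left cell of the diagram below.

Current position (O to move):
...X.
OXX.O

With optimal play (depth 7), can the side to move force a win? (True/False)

O winning at [...X./OXX.O]: False

ply 1, O at ...X./OXX.O | (0,0)=-1→O..X./OXX.O*; (0,1)=-1→.O.X./OXX.O; (0,2)=-1→..OX./OXX.O; (0,4)=-1→...XO/OXX.O; (1,3)=-1→...X./OXXOO
ply 2, X at O..X./OXX.O | (0,1)=+1→OX.X./OXX.O*; (0,2)=+1→O.XX./OXX.O; (0,4)=+1→O..XX/OXX.O; (1,3)=+1→O..X./OXXXO
ply 3, O at OX.X./OXX.O | (0,2)=-1→OXOX./OXX.O*; (0,4)=-1→OX.XO/OXX.O; (1,3)=-1→OX.X./OXXOO
ply 4, X at OXOX./OXX.O | (0,4)=+0→OXOXX/OXX.O; (1,3)=+1→OXOX./OXXXO*
ply 5: OXOX./OXXXO is terminal -1 (O); from ...X./OXX.O depth 7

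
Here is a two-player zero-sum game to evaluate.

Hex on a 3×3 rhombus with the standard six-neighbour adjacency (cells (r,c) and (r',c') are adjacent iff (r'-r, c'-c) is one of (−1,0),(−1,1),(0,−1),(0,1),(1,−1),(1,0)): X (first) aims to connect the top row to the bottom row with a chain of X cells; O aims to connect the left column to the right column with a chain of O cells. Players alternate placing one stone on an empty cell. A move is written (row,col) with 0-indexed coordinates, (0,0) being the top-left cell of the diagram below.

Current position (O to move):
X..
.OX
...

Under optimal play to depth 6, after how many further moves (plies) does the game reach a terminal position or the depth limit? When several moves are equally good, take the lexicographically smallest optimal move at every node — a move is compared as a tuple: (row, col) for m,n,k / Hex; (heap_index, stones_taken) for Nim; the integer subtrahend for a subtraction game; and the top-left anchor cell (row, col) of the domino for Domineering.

PV length from [X../.OX/...]: 3 plies

ply 1, O at X../.OX/... | (0,1)=-1→XO./.OX/...; (0,2)=+1→X.O/.OX/...*; (1,0)=-1→X../OOX/...; (2,0)=-1→X../.OX/O..; (2,1)=+1→X../.OX/.O.; (2,2)=+1→X../.OX/..O
ply 2, X at X.O/.OX/... | (0,1)=-1→XXO/.OX/...*; (1,0)=-1→X.O/XOX/...; (2,0)=-1→X.O/.OX/X..; (2,1)=-1→X.O/.OX/.X.; (2,2)=-1→X.O/.OX/..X
ply 3, O at XXO/.OX/... | (1,0)=+1→XXO/OOX/...*; (2,0)=+1→XXO/.OX/O..; (2,1)=+1→XXO/.OX/.O.; (2,2)=+1→XXO/.OX/..O
ply 4: XXO/OOX/... is terminal -1 (X); from X../.OX/... depth 6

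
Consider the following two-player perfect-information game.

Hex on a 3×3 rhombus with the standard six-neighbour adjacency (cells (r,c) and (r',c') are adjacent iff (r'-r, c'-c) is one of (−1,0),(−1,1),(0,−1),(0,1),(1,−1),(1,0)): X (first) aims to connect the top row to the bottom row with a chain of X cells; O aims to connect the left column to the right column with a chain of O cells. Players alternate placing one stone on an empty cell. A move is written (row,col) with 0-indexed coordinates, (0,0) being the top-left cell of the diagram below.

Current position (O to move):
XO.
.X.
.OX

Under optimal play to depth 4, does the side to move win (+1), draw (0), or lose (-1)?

value(XO./.X./.OX, O) = -1

p1 O@[XO./.X./.OX]: (0,2)[XOO/.X./.OX]-1* (1,0)[XO./OX./.OX]-1 (1,2)[XO./.XO/.OX]-1 (2,0)[XO./.X./OOX]-1
p2 X@[XOO/.X./.OX]: (1,0)[XOO/XX./.OX]+1* (1,2)[XOO/.XX/.OX]-1 (2,0)[XOO/.X./XOX]-1
p3 O@[XOO/XX./.OX]: (1,2)[XOO/XXO/.OX]-1* (2,0)[XOO/XX./OOX]-1
p4 X@[XOO/XXO/.OX]: (2,0)[XOO/XXO/XOX]+1*
p5 O@[XOO/XXO/XOX] terminal -1; root [XO./.X./.OX] d4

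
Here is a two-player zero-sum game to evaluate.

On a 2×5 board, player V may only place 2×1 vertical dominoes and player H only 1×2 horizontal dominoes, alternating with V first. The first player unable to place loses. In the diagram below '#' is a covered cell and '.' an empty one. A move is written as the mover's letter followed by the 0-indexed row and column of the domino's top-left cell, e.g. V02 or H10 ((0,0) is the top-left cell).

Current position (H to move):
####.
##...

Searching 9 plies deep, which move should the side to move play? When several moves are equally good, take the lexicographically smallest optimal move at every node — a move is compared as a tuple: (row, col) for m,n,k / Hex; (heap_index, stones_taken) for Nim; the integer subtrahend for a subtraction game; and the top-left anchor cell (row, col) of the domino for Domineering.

[####./##...] H move#1: H12:-1/####./####., H13:+1/####./##.##*
[####./##.##] end (terminal -1, V#2); searched ####./##... to 9

H's best at [####./##...]: H13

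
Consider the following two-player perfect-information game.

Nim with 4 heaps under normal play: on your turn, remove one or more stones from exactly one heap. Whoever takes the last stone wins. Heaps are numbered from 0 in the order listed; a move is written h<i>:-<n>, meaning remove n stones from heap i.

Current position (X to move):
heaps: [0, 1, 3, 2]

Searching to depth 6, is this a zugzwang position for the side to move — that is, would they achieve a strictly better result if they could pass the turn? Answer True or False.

zugzwang((0,1,3,2), X) = True

p1 X@[(0,1,3,2)]: h1:-1[(0,0,3,2)]-1* h2:-1[(0,1,2,2)]-1 h2:-2[(0,1,1,2)]-1 h2:-3[(0,1,0,2)]-1 h3:-1[(0,1,3,1)]-1 h3:-2[(0,1,3,0)]-1
p2 O@[(0,0,3,2)]: h2:-1[(0,0,2,2)]+1* h2:-2[(0,0,1,2)]-1 h2:-3[(0,0,0,2)]-1 h3:-1[(0,0,3,1)]-1 h3:-2[(0,0,3,0)]-1
p3 X@[(0,0,2,2)]: h2:-1[(0,0,1,2)]-1* h2:-2[(0,0,0,2)]-1 h3:-1[(0,0,2,1)]-1 h3:-2[(0,0,2,0)]-1
p4 O@[(0,0,1,2)]: h2:-1[(0,0,0,2)]-1 h3:-1[(0,0,1,1)]+1* h3:-2[(0,0,1,0)]-1
p5 X@[(0,0,1,1)]: h2:-1[(0,0,0,1)]-1* h3:-1[(0,0,1,0)]-1
p6 O@[(0,0,0,1)]: h3:-1[(0,0,0,0)]+1*
p7 X@[(0,0,0,0)] terminal -1; root [(0,1,3,2)] d6
suppose X passes — search the same position with O to move:
pass> p1 O@[(0,1,3,2)]: h1:-1[(0,0,3,2)]-1* h2:-1[(0,1,2,2)]-1 h2:-2[(0,1,1,2)]-1 h2:-3[(0,1,0,2)]-1 h3:-1[(0,1,3,1)]-1 h3:-2[(0,1,3,0)]-1
pass> p2 X@[(0,0,3,2)]: h2:-1[(0,0,2,2)]+1* h2:-2[(0,0,1,2)]-1 h2:-3[(0,0,0,2)]-1 h3:-1[(0,0,3,1)]-1 h3:-2[(0,0,3,0)]-1
pass> p3 O@[(0,0,2,2)]: h2:-1[(0,0,1,2)]-1* h2:-2[(0,0,0,2)]-1 h3:-1[(0,0,2,1)]-1 h3:-2[(0,0,2,0)]-1
pass> p4 X@[(0,0,1,2)]: h2:-1[(0,0,0,2)]-1 h3:-1[(0,0,1,1)]+1* h3:-2[(0,0,1,0)]-1
pass> p5 O@[(0,0,1,1)]: h2:-1[(0,0,0,1)]-1* h3:-1[(0,0,1,0)]-1
pass> p6 X@[(0,0,0,1)]: h3:-1[(0,0,0,0)]+1*
pass> p7 O@[(0,0,0,0)] terminal -1; root [(0,1,3,2)] d6
for X: play -1, pass +1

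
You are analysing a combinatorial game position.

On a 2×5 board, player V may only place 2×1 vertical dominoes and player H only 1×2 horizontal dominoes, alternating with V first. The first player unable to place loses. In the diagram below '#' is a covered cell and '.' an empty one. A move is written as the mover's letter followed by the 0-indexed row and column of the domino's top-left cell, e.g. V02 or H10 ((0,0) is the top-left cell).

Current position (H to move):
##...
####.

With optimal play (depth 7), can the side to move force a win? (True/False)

[##.../####.] H move#1: H02:-1/####./####., H03:+1/##.##/####.*
[##.##/####.] end (terminal -1, V#2); searched ##.../####. to 7

H winning at [##.../####.]: True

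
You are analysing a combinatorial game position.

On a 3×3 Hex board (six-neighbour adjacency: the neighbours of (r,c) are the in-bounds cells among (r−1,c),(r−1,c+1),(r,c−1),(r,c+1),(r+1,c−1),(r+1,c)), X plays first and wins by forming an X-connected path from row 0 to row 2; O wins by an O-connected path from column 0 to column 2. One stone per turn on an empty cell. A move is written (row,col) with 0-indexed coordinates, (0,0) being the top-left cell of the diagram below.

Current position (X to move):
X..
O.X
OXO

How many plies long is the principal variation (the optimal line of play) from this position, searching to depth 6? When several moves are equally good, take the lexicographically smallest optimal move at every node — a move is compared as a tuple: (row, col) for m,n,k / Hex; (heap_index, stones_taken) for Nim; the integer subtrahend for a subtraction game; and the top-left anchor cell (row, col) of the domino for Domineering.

p1 X@[X../O.X/OXO]: (0,1)[XX./O.X/OXO]+1* (0,2)[X.X/O.X/OXO]+1 (1,1)[X../OXX/OXO]+1
p2 O@[XX./O.X/OXO]: (0,2)[XXO/O.X/OXO]-1* (1,1)[XX./OOX/OXO]-1
p3 X@[XXO/O.X/OXO]: (1,1)[XXO/OXX/OXO]+1*
p4 O@[XXO/OXX/OXO] terminal -1; root [X../O.X/OXO] d6

PV length from [X../O.X/OXO]: 3 plies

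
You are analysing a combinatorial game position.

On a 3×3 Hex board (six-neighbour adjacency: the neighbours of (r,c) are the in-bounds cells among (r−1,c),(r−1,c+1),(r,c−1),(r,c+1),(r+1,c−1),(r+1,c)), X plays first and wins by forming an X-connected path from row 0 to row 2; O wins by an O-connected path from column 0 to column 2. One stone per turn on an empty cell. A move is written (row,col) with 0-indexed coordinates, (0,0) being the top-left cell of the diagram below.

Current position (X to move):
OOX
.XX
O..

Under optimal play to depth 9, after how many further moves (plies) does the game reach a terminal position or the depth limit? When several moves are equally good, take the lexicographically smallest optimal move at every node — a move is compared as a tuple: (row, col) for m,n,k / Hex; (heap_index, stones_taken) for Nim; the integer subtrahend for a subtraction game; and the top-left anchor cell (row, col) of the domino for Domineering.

p1 X@[OOX/.XX/O..]: (1,0)[OOX/XXX/O..]+1* (2,1)[OOX/.XX/OX.]+1 (2,2)[OOX/.XX/O.X]+1
p2 O@[OOX/XXX/O..]: (2,1)[OOX/XXX/OO.]-1* (2,2)[OOX/XXX/O.O]-1
p3 X@[OOX/XXX/OO.]: (2,2)[OOX/XXX/OOX]+1*
p4 O@[OOX/XXX/OOX] terminal -1; root [OOX/.XX/O..] d9

PV length from [OOX/.XX/O..]: 3 plies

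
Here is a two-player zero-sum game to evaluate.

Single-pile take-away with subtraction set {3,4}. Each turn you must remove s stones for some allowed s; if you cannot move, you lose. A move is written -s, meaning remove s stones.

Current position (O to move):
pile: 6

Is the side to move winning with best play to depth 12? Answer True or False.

O winning at [6]: True

[6] O move#1: -3:-1/3, -4:+1/2*
[2] end (terminal -1, X#2); searched 6 to 12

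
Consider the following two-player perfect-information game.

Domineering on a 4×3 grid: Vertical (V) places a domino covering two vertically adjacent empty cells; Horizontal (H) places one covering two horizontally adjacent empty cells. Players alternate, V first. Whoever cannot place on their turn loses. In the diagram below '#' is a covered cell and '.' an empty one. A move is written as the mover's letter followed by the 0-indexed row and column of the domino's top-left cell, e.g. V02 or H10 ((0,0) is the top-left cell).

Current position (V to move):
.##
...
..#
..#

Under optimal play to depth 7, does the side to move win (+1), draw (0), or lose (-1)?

value(.##/.../..#/..#, V) = +1

p1 V@[.##/.../..#/..#]: V00[###/#../..#/..#]-1 V10[.##/#../#.#/..#]+1* V11[.##/.#./.##/..#]+1 V20[.##/.../#.#/#.#]+1 V21[.##/.../.##/.##]+1
p2 H@[.##/#../#.#/..#]: H11[.##/###/#.#/..#]-1* H30[.##/#../#.#/###]-1
p3 V@[.##/###/#.#/..#]: V21[.##/###/###/.##]+1*
p4 H@[.##/###/###/.##] terminal -1; root [.##/.../..#/..#] d7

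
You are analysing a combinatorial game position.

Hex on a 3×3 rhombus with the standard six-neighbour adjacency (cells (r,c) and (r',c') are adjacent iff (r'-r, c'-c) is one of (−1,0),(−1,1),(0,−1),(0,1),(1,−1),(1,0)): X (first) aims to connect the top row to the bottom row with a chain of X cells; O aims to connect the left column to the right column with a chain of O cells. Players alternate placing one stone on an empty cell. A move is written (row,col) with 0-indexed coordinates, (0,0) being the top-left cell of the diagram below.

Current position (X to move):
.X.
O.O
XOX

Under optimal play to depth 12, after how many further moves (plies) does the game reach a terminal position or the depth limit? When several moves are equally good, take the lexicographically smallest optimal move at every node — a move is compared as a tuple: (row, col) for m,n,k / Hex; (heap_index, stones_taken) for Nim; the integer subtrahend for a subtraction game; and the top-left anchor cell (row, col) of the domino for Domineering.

p1 X@[.X./O.O/XOX]: (0,0)[XX./O.O/XOX]-1 (0,2)[.XX/O.O/XOX]-1 (1,1)[.X./OXO/XOX]+1*
p2 O@[.X./OXO/XOX] terminal -1; root [.X./O.O/XOX] d12

PV length from [.X./O.O/XOX]: 1 ply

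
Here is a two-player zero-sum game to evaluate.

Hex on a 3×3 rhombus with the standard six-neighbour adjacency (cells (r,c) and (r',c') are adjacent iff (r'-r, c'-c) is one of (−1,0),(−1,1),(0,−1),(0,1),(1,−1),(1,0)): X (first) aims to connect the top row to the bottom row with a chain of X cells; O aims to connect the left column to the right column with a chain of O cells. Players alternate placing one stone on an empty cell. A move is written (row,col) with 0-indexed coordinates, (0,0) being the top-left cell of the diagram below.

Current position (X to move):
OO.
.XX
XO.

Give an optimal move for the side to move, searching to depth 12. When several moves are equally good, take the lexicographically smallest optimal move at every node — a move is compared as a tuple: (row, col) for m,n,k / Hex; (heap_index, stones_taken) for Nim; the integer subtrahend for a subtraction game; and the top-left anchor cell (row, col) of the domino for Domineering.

p1 X@[OO./.XX/XO.]: (0,2)[OOX/.XX/XO.]+1* (1,0)[OO./XXX/XO.]-1 (2,2)[OO./.XX/XOX]-1
p2 O@[OOX/.XX/XO.] terminal -1; root [OO./.XX/XO.] d12

X's best at [OO./.XX/XO.]: (0,2)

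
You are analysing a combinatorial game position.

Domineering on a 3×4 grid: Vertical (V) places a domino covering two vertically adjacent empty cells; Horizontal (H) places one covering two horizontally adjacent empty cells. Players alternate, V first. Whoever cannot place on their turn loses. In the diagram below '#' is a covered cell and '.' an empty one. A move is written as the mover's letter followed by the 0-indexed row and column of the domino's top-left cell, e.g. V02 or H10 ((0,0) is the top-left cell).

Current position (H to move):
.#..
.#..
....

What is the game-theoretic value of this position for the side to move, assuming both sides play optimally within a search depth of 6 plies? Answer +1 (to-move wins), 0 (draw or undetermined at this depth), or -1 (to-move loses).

value(.#../.#../...., H) = +1

ply 1, H at .#../.#../.... | H02=-1→.###/.#../....; H12=+1→.#../.###/....*; H20=-1→.#../.#../##..; H21=-1→.#../.#../.##.; H22=-1→.#../.#../..##
ply 2, V at .#../.###/.... | V00=-1→##../####/....*; V10=-1→.#../####/#...
ply 3, H at ##../####/.... | H02=+1→####/####/....*; H20=+1→##../####/##..; H21=+1→##../####/.##.; H22=+1→##../####/..##
ply 4: ####/####/.... is terminal -1 (V); from .#../.#../.... depth 6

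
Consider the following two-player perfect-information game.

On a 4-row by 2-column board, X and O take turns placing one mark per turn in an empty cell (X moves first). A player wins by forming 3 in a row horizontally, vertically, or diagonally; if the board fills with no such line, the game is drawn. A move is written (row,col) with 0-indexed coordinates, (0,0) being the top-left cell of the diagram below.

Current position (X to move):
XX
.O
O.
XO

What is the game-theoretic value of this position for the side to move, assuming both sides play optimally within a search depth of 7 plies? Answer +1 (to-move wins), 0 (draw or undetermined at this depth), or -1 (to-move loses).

ply 1, X at XX/.O/O./XO | (1,0)=-1→XX/XO/O./XO; (2,1)=+0→XX/.O/OX/XO*
ply 2, O at XX/.O/OX/XO | (1,0)=+0→XX/OO/OX/XO*
ply 3: XX/OO/OX/XO is terminal +0 (X); from XX/.O/O./XO depth 7

value(XX/.O/O./XO, X) = 0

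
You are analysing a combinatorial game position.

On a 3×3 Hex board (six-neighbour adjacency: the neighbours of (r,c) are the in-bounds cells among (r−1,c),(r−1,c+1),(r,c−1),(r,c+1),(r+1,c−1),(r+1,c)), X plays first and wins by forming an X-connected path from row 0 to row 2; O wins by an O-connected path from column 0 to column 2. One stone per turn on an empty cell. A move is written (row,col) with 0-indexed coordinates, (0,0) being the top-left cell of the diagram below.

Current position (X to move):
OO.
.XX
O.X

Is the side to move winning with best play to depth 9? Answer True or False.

ply 1, X at OO./.XX/O.X | (0,2)=+1→OOX/.XX/O.X*; (1,0)=-1→OO./XXX/O.X; (2,1)=-1→OO./.XX/OXX
ply 2: OOX/.XX/O.X is terminal -1 (O); from OO./.XX/O.X depth 9

X winning at [OO./.XX/O.X]: True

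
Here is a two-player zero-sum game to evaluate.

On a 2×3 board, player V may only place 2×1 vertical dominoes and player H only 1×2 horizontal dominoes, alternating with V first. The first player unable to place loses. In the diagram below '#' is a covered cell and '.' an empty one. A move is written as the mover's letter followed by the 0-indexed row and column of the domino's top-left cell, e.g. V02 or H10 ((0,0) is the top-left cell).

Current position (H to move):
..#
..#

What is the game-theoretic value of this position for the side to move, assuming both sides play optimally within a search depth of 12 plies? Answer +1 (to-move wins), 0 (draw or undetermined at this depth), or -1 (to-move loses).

ply 1, H at ..#/..# | H00=+1→###/..#*; H10=+1→..#/###
ply 2: ###/..# is terminal -1 (V); from ..#/..# depth 12

value(..#/..#, H) = +1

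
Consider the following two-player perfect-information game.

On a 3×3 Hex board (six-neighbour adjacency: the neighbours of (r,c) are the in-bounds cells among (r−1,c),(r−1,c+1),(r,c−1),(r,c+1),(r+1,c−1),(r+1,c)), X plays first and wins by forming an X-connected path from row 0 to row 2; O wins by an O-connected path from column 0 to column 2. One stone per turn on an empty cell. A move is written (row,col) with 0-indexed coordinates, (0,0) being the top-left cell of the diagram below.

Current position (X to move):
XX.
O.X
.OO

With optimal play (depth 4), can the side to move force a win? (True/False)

X winning at [XX./O.X/.OO]: False

ply 1, X at XX./O.X/.OO | (0,2)=-1→XXX/O.X/.OO*; (1,1)=-1→XX./OXX/.OO; (2,0)=-1→XX./O.X/XOO
ply 2, O at XXX/O.X/.OO | (1,1)=+1→XXX/OOX/.OO*; (2,0)=+1→XXX/O.X/OOO
ply 3: XXX/OOX/.OO is terminal -1 (X); from XX./O.X/.OO depth 4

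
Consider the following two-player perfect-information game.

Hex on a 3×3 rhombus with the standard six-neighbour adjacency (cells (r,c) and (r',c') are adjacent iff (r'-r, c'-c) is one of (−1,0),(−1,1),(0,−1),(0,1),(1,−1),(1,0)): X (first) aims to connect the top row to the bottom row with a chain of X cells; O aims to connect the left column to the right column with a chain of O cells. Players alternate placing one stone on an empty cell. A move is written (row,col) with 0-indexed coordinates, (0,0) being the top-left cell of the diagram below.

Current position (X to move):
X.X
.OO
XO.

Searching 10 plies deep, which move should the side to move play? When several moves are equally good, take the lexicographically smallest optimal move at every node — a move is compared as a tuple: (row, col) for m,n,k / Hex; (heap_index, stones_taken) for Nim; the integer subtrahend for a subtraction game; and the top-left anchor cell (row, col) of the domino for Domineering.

X's best at [X.X/.OO/XO.]: (1,0)

[X.X/.OO/XO.] X move#1: (0,1):-1/XXX/.OO/XO., (1,0):+1/X.X/XOO/XO.*, (2,2):-1/X.X/.OO/XOX
[X.X/XOO/XO.] end (terminal -1, O#2); searched X.X/.OO/XO. to 10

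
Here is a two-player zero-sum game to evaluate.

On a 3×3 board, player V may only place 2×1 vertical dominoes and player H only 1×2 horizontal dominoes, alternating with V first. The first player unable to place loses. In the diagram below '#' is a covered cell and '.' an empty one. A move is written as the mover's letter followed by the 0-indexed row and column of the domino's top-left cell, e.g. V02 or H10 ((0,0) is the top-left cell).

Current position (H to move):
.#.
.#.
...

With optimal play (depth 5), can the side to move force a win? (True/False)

p1 H@[.#./.#./...]: H20[.#./.#./##.]-1* H21[.#./.#./.##]-1
p2 V@[.#./.#./##.]: V00[##./##./##.]+1* V02[.##/.##/##.]+1 V12[.#./.##/###]+1
p3 H@[##./##./##.] terminal -1; root [.#./.#./...] d5

H winning at [.#./.#./...]: False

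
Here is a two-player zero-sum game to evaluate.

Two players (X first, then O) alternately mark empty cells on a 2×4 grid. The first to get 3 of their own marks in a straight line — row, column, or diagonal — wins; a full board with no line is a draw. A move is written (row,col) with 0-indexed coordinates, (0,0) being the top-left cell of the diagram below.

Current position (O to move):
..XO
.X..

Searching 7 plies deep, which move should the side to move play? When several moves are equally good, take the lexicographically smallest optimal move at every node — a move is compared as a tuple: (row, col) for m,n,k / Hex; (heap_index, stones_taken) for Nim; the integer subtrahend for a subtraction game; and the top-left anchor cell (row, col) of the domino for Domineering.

O's best at [..XO/.X..]: (1,0)

[..XO/.X..] O move#1: (0,0):-1/O.XO/.X.., (0,1):-1/.OXO/.X.., (1,0):+0/..XO/OX..*, (1,2):+0/..XO/.XO., (1,3):+0/..XO/.X.O
[..XO/OX..] X move#2: (0,0):+0/X.XO/OX..*, (0,1):+0/.XXO/OX.., (1,2):+0/..XO/OXX., (1,3):+0/..XO/OX.X
[X.XO/OX..] O move#3: (0,1):+0/XOXO/OX..*, (1,2):-1/X.XO/OXO., (1,3):-1/X.XO/OX.O
[XOXO/OX..] X move#4: (1,2):+0/XOXO/OXX.*, (1,3):+0/XOXO/OX.X
[XOXO/OXX.] O move#5: (1,3):+0/XOXO/OXXO*
[XOXO/OXXO] end (terminal +0, X#6); searched ..XO/.X.. to 7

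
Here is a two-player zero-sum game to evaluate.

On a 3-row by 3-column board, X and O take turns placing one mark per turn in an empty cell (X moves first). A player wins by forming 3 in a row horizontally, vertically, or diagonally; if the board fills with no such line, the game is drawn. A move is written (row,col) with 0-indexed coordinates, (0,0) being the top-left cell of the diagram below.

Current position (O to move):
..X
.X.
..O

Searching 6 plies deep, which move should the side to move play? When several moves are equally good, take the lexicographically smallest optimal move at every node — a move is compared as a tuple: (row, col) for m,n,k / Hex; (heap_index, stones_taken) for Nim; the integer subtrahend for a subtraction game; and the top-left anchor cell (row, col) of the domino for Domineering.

O's best at [..X/.X./..O]: (2,0)

[..X/.X./..O] O move#1: (0,0):-1/O.X/.X./..O, (0,1):-1/.OX/.X./..O, (1,0):-1/..X/OX./..O, (1,2):-1/..X/.XO/..O, (2,0):+0/..X/.X./O.O*, (2,1):-1/..X/.X./.OO
[..X/.X./O.O] X move#2: (0,0):-1/X.X/.X./O.O, (0,1):-1/.XX/.X./O.O, (1,0):-1/..X/XX./O.O, (1,2):-1/..X/.XX/O.O, (2,1):+0/..X/.X./OXO*
[..X/.X./OXO] O move#3: (0,0):-1/O.X/.X./OXO, (0,1):+0/.OX/.X./OXO*, (1,0):-1/..X/OX./OXO, (1,2):-1/..X/.XO/OXO
[.OX/.X./OXO] X move#4: (0,0):+0/XOX/.X./OXO*, (1,0):+0/.OX/XX./OXO, (1,2):+0/.OX/.XX/OXO
[XOX/.X./OXO] O move#5: (1,0):+0/XOX/OX./OXO*, (1,2):+0/XOX/.XO/OXO
[XOX/OX./OXO] X move#6: (1,2):+0/XOX/OXX/OXO*
[XOX/OXX/OXO] end (terminal +0, O#7); searched ..X/.X./..O to 6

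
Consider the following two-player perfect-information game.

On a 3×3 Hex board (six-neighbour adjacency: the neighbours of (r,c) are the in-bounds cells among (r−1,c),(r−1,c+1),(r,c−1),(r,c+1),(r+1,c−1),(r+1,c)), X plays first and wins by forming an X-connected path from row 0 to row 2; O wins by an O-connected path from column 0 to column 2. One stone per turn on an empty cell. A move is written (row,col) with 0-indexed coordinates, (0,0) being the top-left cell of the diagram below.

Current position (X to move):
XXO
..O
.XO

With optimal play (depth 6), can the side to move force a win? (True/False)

X winning at [XXO/..O/.XO]: True

[XXO/..O/.XO] X move#1: (1,0):+1/XXO/X.O/.XO*, (1,1):+1/XXO/.XO/.XO, (2,0):+1/XXO/..O/XXO
[XXO/X.O/.XO] O move#2: (1,1):-1/XXO/XOO/.XO*, (2,0):-1/XXO/X.O/OXO
[XXO/XOO/.XO] X move#3: (2,0):+1/XXO/XOO/XXO*
[XXO/XOO/XXO] end (terminal -1, O#4); searched XXO/..O/.XO to 6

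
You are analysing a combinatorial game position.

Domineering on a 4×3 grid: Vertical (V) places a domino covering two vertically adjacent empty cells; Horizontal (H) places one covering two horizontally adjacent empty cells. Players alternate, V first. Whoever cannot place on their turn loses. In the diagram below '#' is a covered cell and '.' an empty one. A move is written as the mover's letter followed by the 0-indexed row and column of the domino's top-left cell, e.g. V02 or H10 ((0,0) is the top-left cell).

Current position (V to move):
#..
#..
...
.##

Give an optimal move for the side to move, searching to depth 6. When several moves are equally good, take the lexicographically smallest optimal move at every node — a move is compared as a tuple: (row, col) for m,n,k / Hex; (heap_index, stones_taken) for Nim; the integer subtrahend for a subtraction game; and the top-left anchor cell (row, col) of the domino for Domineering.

V's best at [#../#../.../.##]: V01

[#../#../.../.##] V move#1: V01:+1/##./##./.../.##*, V02:+1/#.#/#.#/.../.##, V11:+1/#../##./.#./.##, V12:+1/#../#.#/..#/.##, V20:-1/#../#../#../###
[##./##./.../.##] H move#2: H20:-1/##./##./##./.##*, H21:-1/##./##./.##/.##
[##./##./##./.##] V move#3: V02:+1/###/###/##./.##*, V12:+1/##./###/###/.##
[###/###/##./.##] end (terminal -1, H#4); searched #../#../.../.## to 6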